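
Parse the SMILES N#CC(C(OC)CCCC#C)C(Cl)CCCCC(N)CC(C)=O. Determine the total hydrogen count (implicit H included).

Walk through each heavy atom and fill implicit hydrogens from standard valence (C 4, N 3, O 2, S 2, halogen 1):
  atom 1: N, bond orders sum to 3 (valence 3) → 0 H
  atom 2: C, bond orders sum to 4 (valence 4) → 0 H
  atom 3: C, bond orders sum to 3 (valence 4) → 1 H
  atom 4: C, bond orders sum to 3 (valence 4) → 1 H
  atom 5: O, bond orders sum to 2 (valence 2) → 0 H
  atom 6: C, bond orders sum to 1 (valence 4) → 3 H
  atom 7: C, bond orders sum to 2 (valence 4) → 2 H
  atom 8: C, bond orders sum to 2 (valence 4) → 2 H
  atom 9: C, bond orders sum to 2 (valence 4) → 2 H
  atom 10: C, bond orders sum to 4 (valence 4) → 0 H
  atom 11: C, bond orders sum to 3 (valence 4) → 1 H
  atom 12: C, bond orders sum to 3 (valence 4) → 1 H
  atom 13: Cl (halogen, monovalent) → 0 H
  atom 14: C, bond orders sum to 2 (valence 4) → 2 H
  atom 15: C, bond orders sum to 2 (valence 4) → 2 H
  atom 16: C, bond orders sum to 2 (valence 4) → 2 H
  atom 17: C, bond orders sum to 2 (valence 4) → 2 H
  atom 18: C, bond orders sum to 3 (valence 4) → 1 H
  atom 19: N, bond orders sum to 1 (valence 3) → 2 H
  atom 20: C, bond orders sum to 2 (valence 4) → 2 H
  atom 21: C, bond orders sum to 4 (valence 4) → 0 H
  atom 22: C, bond orders sum to 1 (valence 4) → 3 H
  atom 23: O, bond orders sum to 2 (valence 2) → 0 H
Total hydrogens: 29.

29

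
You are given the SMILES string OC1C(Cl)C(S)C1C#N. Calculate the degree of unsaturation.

Molecular formula: C5H6ClNOS.
DoU = (2C + 2 + N − H − X) / 2, where X is the halogen count and O/S are ignored.
    = (2·5 + 2 + 1 − 6 − 1) / 2 = 6 / 2 = 3.

3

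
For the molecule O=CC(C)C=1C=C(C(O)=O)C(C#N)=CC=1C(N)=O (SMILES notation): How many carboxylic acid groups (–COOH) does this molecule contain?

The carboxylic acid motif appears at heavy-atom position 8 in the SMILES.
Other groups present: 1 aldehyde, 1 amide, 1 nitrile.
Carboxylic acid count: 1.

1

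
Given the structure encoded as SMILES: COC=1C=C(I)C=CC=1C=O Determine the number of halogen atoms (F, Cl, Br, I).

Halogen atoms appear at heavy-atom position 6 (1×I).
Other groups present: 1 aldehyde, 1 ether.
Halogen count: 1.

1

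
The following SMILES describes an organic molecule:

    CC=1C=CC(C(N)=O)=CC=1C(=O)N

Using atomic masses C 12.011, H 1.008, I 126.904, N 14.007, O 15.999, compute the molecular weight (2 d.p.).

178.19 g/mol

First, the molecular formula is C9H10N2O2 (counting implicit H from valence).
  C: 9 × 12.011 = 108.099
  H: 10 × 1.008 = 10.080
  N: 2 × 14.007 = 28.014
  O: 2 × 15.999 = 31.998
Sum: 9×12.011 + 10×1.008 + 2×14.007 + 2×15.999 = 178.191 → 178.19 g/mol.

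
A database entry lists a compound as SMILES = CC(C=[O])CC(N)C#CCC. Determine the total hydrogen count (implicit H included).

15

Walk through each heavy atom and fill implicit hydrogens from standard valence (C 4, N 3, O 2, S 2, halogen 1):
  atom 1: C, bond orders sum to 1 (valence 4) → 3 H
  atom 2: C, bond orders sum to 3 (valence 4) → 1 H
  atom 3: C, bond orders sum to 3 (valence 4) → 1 H
  atom 4: O with explicit H count 0
  atom 5: C, bond orders sum to 2 (valence 4) → 2 H
  atom 6: C, bond orders sum to 3 (valence 4) → 1 H
  atom 7: N, bond orders sum to 1 (valence 3) → 2 H
  atom 8: C, bond orders sum to 4 (valence 4) → 0 H
  atom 9: C, bond orders sum to 4 (valence 4) → 0 H
  atom 10: C, bond orders sum to 2 (valence 4) → 2 H
  atom 11: C, bond orders sum to 1 (valence 4) → 3 H
Total hydrogens: 15.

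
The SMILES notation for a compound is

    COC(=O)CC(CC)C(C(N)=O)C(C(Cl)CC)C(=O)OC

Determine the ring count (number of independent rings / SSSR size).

In SMILES, each pair of matching ring-closure digits denotes one ring-closing bond; the number of such bonds equals the number of independent rings.
Ring-closure bonds here: 0.

0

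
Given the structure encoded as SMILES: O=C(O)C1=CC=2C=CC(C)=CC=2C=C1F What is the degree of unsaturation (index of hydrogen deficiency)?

Degree of unsaturation = (number of rings) + (number of π bonds).
Ring closures in the SMILES: 2.
π bonds: 6 double bonds (each 1 DoU) → 6 DoU from unsaturation.
Total DoU = 2 + 6 = 8.

8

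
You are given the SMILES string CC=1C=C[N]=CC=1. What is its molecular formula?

Walk through each heavy atom and fill implicit hydrogens from standard valence (C 4, N 3, O 2, S 2, halogen 1):
  atom 1: C, bond orders sum to 1 (valence 4) → 3 H
  atom 2: C, bond orders sum to 4 (valence 4) → 0 H
  atom 3: C, bond orders sum to 3 (valence 4) → 1 H
  atom 4: C, bond orders sum to 3 (valence 4) → 1 H
  atom 5: N with explicit H count 0
  atom 6: C, bond orders sum to 3 (valence 4) → 1 H
  atom 7: C, bond orders sum to 3 (valence 4) → 1 H
Totals → C:6, H:7, N:1.
In Hill order: C6H7N.

C6H7N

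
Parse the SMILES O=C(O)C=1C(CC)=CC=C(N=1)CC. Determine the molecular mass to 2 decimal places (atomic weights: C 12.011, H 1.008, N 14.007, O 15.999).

179.22 g/mol

First, the molecular formula is C10H13NO2 (counting implicit H from valence).
  C: 10 × 12.011 = 120.110
  H: 13 × 1.008 = 13.104
  N: 1 × 14.007 = 14.007
  O: 2 × 15.999 = 31.998
Sum: 10×12.011 + 13×1.008 + 1×14.007 + 2×15.999 = 179.219 → 179.22 g/mol.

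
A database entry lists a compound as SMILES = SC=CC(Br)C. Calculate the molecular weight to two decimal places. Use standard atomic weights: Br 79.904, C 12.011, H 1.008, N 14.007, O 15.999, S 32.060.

167.06 g/mol

First, the molecular formula is C4H7BrS (counting implicit H from valence).
  Br: 1 × 79.904 = 79.904
  C: 4 × 12.011 = 48.044
  H: 7 × 1.008 = 7.056
  S: 1 × 32.060 = 32.060
Sum: 1×79.904 + 4×12.011 + 7×1.008 + 1×32.060 = 167.064 → 167.06 g/mol.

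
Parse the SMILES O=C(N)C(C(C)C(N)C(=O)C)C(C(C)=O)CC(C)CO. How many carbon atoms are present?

Count every carbon token in the SMILES (each C, including those in ring-closure positions and inside branches).
Carbon count: 14.

14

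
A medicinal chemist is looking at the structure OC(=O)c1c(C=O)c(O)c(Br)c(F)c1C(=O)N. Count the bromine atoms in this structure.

1

Scan the SMILES for Br atoms (remember two-letter symbols like Cl and Br are single atoms).
Bromine count: 1.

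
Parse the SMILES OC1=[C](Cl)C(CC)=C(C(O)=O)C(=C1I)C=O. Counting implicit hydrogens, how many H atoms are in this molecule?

8

Walk through each heavy atom and fill implicit hydrogens from standard valence (C 4, N 3, O 2, S 2, halogen 1):
  atom 1: O, bond orders sum to 1 (valence 2) → 1 H
  atom 2: C, bond orders sum to 4 (valence 4) → 0 H
  atom 3: C with explicit H count 0
  atom 4: Cl (halogen, monovalent) → 0 H
  atom 5: C, bond orders sum to 4 (valence 4) → 0 H
  atom 6: C, bond orders sum to 2 (valence 4) → 2 H
  atom 7: C, bond orders sum to 1 (valence 4) → 3 H
  atom 8: C, bond orders sum to 4 (valence 4) → 0 H
  atom 9: C, bond orders sum to 4 (valence 4) → 0 H
  atom 10: O, bond orders sum to 1 (valence 2) → 1 H
  atom 11: O, bond orders sum to 2 (valence 2) → 0 H
  atom 12: C, bond orders sum to 4 (valence 4) → 0 H
  atom 13: C, bond orders sum to 4 (valence 4) → 0 H
  atom 14: I (halogen, monovalent) → 0 H
  atom 15: C, bond orders sum to 3 (valence 4) → 1 H
  atom 16: O, bond orders sum to 2 (valence 2) → 0 H
Total hydrogens: 8.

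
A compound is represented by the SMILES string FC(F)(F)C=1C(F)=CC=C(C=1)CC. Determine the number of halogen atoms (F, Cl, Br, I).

Halogen atoms appear at heavy-atom positions 1, 3, 4, 7 (4×F).
Halogen count: 4.

4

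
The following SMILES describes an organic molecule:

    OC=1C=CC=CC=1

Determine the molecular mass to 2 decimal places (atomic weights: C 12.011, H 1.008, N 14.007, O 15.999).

94.11 g/mol

First, the molecular formula is C6H6O (counting implicit H from valence).
  C: 6 × 12.011 = 72.066
  H: 6 × 1.008 = 6.048
  O: 1 × 15.999 = 15.999
Sum: 6×12.011 + 6×1.008 + 1×15.999 = 94.113 → 94.11 g/mol.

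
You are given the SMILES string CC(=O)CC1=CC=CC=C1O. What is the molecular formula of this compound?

C9H10O2

Walk through each heavy atom and fill implicit hydrogens from standard valence (C 4, N 3, O 2, S 2, halogen 1):
  atom 1: C, bond orders sum to 1 (valence 4) → 3 H
  atom 2: C, bond orders sum to 4 (valence 4) → 0 H
  atom 3: O, bond orders sum to 2 (valence 2) → 0 H
  atom 4: C, bond orders sum to 2 (valence 4) → 2 H
  atom 5: C, bond orders sum to 4 (valence 4) → 0 H
  atom 6: C, bond orders sum to 3 (valence 4) → 1 H
  atom 7: C, bond orders sum to 3 (valence 4) → 1 H
  atom 8: C, bond orders sum to 3 (valence 4) → 1 H
  atom 9: C, bond orders sum to 3 (valence 4) → 1 H
  atom 10: C, bond orders sum to 4 (valence 4) → 0 H
  atom 11: O, bond orders sum to 1 (valence 2) → 1 H
Totals → C:9, H:10, O:2.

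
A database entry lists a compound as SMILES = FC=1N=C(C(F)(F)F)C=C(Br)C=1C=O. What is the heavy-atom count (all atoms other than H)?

14

Every atom symbol written in the SMILES (organic subset) is one heavy atom; implicit H are not written.
Heavy atoms by element → Br:1, C:7, F:4, N:1, O:1.
Total: 14.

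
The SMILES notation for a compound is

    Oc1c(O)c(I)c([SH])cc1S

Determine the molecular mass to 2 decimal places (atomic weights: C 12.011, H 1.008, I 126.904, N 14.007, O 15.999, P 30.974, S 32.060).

300.13 g/mol

First, the molecular formula is C6H5IO2S2 (counting implicit H from valence).
  C: 6 × 12.011 = 72.066
  H: 5 × 1.008 = 5.040
  I: 1 × 126.904 = 126.904
  O: 2 × 15.999 = 31.998
  S: 2 × 32.060 = 64.120
Sum: 6×12.011 + 5×1.008 + 1×126.904 + 2×15.999 + 2×32.060 = 300.128 → 300.13 g/mol.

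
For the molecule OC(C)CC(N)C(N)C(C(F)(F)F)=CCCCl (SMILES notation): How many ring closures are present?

0

In SMILES, each pair of matching ring-closure digits denotes one ring-closing bond; the number of such bonds equals the number of independent rings.
Ring-closure bonds here: 0.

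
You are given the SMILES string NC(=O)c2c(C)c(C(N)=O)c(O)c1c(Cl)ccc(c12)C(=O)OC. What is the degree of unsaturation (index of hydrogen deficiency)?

10

Molecular formula: C15H13ClN2O5.
DoU = (2C + 2 + N − H − X) / 2, where X is the halogen count and O/S are ignored.
    = (2·15 + 2 + 2 − 13 − 1) / 2 = 20 / 2 = 10.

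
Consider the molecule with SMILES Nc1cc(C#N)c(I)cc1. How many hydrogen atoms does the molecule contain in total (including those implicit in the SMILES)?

5

Walk through each heavy atom and fill implicit hydrogens from standard valence (C 4, N 3, O 2, S 2, halogen 1); for lowercase aromatic atoms, an aromatic c carries 1 H when it has two neighbours and 0 H with three, and aromatic n carries 0 H:
  atom 1: N, bond orders sum to 1 (valence 3) → 2 H
  atom 2: aromatic c, 3 neighbours → 0 H
  atom 3: aromatic c, 2 neighbours → 1 H
  atom 4: aromatic c, 3 neighbours → 0 H
  atom 5: C, bond orders sum to 4 (valence 4) → 0 H
  atom 6: N, bond orders sum to 3 (valence 3) → 0 H
  atom 7: aromatic c, 3 neighbours → 0 H
  atom 8: I (halogen, monovalent) → 0 H
  atom 9: aromatic c, 2 neighbours → 1 H
  atom 10: aromatic c, 2 neighbours → 1 H
Total hydrogens: 5.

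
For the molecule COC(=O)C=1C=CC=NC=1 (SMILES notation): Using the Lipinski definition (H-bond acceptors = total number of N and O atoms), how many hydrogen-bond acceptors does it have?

3

N atoms: 1; O atoms: 2.
Lipinski HBA = 1 + 2 = 3.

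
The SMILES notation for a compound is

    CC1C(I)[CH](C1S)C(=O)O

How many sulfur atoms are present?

Scan the SMILES for S atoms (remember two-letter symbols like Cl and Br are single atoms).
Sulfur count: 1.

1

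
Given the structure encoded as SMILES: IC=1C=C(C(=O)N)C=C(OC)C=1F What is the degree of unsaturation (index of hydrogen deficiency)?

Degree of unsaturation = (number of rings) + (number of π bonds).
Ring closures in the SMILES: 1.
π bonds: 4 double bonds (each 1 DoU) → 4 DoU from unsaturation.
Total DoU = 1 + 4 = 5.

5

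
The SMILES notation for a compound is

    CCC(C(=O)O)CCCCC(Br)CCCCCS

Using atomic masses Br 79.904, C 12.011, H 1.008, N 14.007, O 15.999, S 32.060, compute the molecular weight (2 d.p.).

339.33 g/mol

First, the molecular formula is C14H27BrO2S (counting implicit H from valence).
  Br: 1 × 79.904 = 79.904
  C: 14 × 12.011 = 168.154
  H: 27 × 1.008 = 27.216
  O: 2 × 15.999 = 31.998
  S: 1 × 32.060 = 32.060
Sum: 1×79.904 + 14×12.011 + 27×1.008 + 2×15.999 + 1×32.060 = 339.332 → 339.33 g/mol.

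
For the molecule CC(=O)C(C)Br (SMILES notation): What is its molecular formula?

Walk through each heavy atom and fill implicit hydrogens from standard valence (C 4, N 3, O 2, S 2, halogen 1):
  atom 1: C, bond orders sum to 1 (valence 4) → 3 H
  atom 2: C, bond orders sum to 4 (valence 4) → 0 H
  atom 3: O, bond orders sum to 2 (valence 2) → 0 H
  atom 4: C, bond orders sum to 3 (valence 4) → 1 H
  atom 5: C, bond orders sum to 1 (valence 4) → 3 H
  atom 6: Br (halogen, monovalent) → 0 H
Totals → C:4, H:7, Br:1, O:1.

C4H7BrO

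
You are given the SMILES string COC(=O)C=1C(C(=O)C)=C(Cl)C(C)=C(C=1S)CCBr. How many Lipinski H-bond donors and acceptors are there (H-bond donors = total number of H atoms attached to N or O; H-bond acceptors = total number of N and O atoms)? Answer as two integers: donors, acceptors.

Donors: find every N or O and count the H atoms it carries.
  atom 2 (O): bond orders sum to 2 → 0 H
  atom 4 (O): bond orders sum to 2 → 0 H
  atom 8 (O): bond orders sum to 2 → 0 H
Lipinski HBD = 0.
Acceptors: N atoms = 0, O atoms = 3 → HBA = 3.

0, 3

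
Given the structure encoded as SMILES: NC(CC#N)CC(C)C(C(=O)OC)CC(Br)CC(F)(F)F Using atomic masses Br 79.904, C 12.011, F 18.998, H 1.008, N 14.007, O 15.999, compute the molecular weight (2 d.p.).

373.21 g/mol

First, the molecular formula is C13H20BrF3N2O2 (counting implicit H from valence).
  Br: 1 × 79.904 = 79.904
  C: 13 × 12.011 = 156.143
  F: 3 × 18.998 = 56.994
  H: 20 × 1.008 = 20.160
  N: 2 × 14.007 = 28.014
  O: 2 × 15.999 = 31.998
Sum: 1×79.904 + 13×12.011 + 3×18.998 + 20×1.008 + 2×14.007 + 2×15.999 = 373.213 → 373.21 g/mol.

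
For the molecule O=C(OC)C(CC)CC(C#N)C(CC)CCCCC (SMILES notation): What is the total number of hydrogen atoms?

29

Walk through each heavy atom and fill implicit hydrogens from standard valence (C 4, N 3, O 2, S 2, halogen 1):
  atom 1: O, bond orders sum to 2 (valence 2) → 0 H
  atom 2: C, bond orders sum to 4 (valence 4) → 0 H
  atom 3: O, bond orders sum to 2 (valence 2) → 0 H
  atom 4: C, bond orders sum to 1 (valence 4) → 3 H
  atom 5: C, bond orders sum to 3 (valence 4) → 1 H
  atom 6: C, bond orders sum to 2 (valence 4) → 2 H
  atom 7: C, bond orders sum to 1 (valence 4) → 3 H
  atom 8: C, bond orders sum to 2 (valence 4) → 2 H
  atom 9: C, bond orders sum to 3 (valence 4) → 1 H
  atom 10: C, bond orders sum to 4 (valence 4) → 0 H
  atom 11: N, bond orders sum to 3 (valence 3) → 0 H
  atom 12: C, bond orders sum to 3 (valence 4) → 1 H
  atom 13: C, bond orders sum to 2 (valence 4) → 2 H
  atom 14: C, bond orders sum to 1 (valence 4) → 3 H
  atom 15: C, bond orders sum to 2 (valence 4) → 2 H
  atom 16: C, bond orders sum to 2 (valence 4) → 2 H
  atom 17: C, bond orders sum to 2 (valence 4) → 2 H
  atom 18: C, bond orders sum to 2 (valence 4) → 2 H
  atom 19: C, bond orders sum to 1 (valence 4) → 3 H
Total hydrogens: 29.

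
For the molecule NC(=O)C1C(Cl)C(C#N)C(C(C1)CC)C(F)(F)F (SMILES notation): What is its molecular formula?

Walk through each heavy atom and fill implicit hydrogens from standard valence (C 4, N 3, O 2, S 2, halogen 1):
  atom 1: N, bond orders sum to 1 (valence 3) → 2 H
  atom 2: C, bond orders sum to 4 (valence 4) → 0 H
  atom 3: O, bond orders sum to 2 (valence 2) → 0 H
  atom 4: C, bond orders sum to 3 (valence 4) → 1 H
  atom 5: C, bond orders sum to 3 (valence 4) → 1 H
  atom 6: Cl (halogen, monovalent) → 0 H
  atom 7: C, bond orders sum to 3 (valence 4) → 1 H
  atom 8: C, bond orders sum to 4 (valence 4) → 0 H
  atom 9: N, bond orders sum to 3 (valence 3) → 0 H
  atom 10: C, bond orders sum to 3 (valence 4) → 1 H
  atom 11: C, bond orders sum to 3 (valence 4) → 1 H
  atom 12: C, bond orders sum to 2 (valence 4) → 2 H
  atom 13: C, bond orders sum to 2 (valence 4) → 2 H
  atom 14: C, bond orders sum to 1 (valence 4) → 3 H
  atom 15: C, bond orders sum to 4 (valence 4) → 0 H
  atom 16: F (halogen, monovalent) → 0 H
  atom 17: F (halogen, monovalent) → 0 H
  atom 18: F (halogen, monovalent) → 0 H
Totals → C:11, H:14, Cl:1, F:3, N:2, O:1.
In Hill order: C11H14ClF3N2O.

C11H14ClF3N2O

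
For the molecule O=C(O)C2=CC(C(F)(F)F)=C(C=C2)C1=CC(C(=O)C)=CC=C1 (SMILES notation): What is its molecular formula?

Walk through each heavy atom and fill implicit hydrogens from standard valence (C 4, N 3, O 2, S 2, halogen 1):
  atom 1: O, bond orders sum to 2 (valence 2) → 0 H
  atom 2: C, bond orders sum to 4 (valence 4) → 0 H
  atom 3: O, bond orders sum to 1 (valence 2) → 1 H
  atom 4: C, bond orders sum to 4 (valence 4) → 0 H
  atom 5: C, bond orders sum to 3 (valence 4) → 1 H
  atom 6: C, bond orders sum to 4 (valence 4) → 0 H
  atom 7: C, bond orders sum to 4 (valence 4) → 0 H
  atom 8: F (halogen, monovalent) → 0 H
  atom 9: F (halogen, monovalent) → 0 H
  atom 10: F (halogen, monovalent) → 0 H
  atom 11: C, bond orders sum to 4 (valence 4) → 0 H
  atom 12: C, bond orders sum to 3 (valence 4) → 1 H
  atom 13: C, bond orders sum to 3 (valence 4) → 1 H
  atom 14: C, bond orders sum to 4 (valence 4) → 0 H
  atom 15: C, bond orders sum to 3 (valence 4) → 1 H
  atom 16: C, bond orders sum to 4 (valence 4) → 0 H
  atom 17: C, bond orders sum to 4 (valence 4) → 0 H
  atom 18: O, bond orders sum to 2 (valence 2) → 0 H
  atom 19: C, bond orders sum to 1 (valence 4) → 3 H
  atom 20: C, bond orders sum to 3 (valence 4) → 1 H
  atom 21: C, bond orders sum to 3 (valence 4) → 1 H
  atom 22: C, bond orders sum to 3 (valence 4) → 1 H
Totals → C:16, H:11, F:3, O:3.
In Hill order: C16H11F3O3.

C16H11F3O3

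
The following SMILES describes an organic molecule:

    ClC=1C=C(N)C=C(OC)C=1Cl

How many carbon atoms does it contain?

Count every carbon token in the SMILES (each C, including those in ring-closure positions and inside branches).
Carbon count: 7.

7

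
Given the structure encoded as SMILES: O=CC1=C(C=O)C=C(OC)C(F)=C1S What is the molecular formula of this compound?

Walk through each heavy atom and fill implicit hydrogens from standard valence (C 4, N 3, O 2, S 2, halogen 1):
  atom 1: O, bond orders sum to 2 (valence 2) → 0 H
  atom 2: C, bond orders sum to 3 (valence 4) → 1 H
  atom 3: C, bond orders sum to 4 (valence 4) → 0 H
  atom 4: C, bond orders sum to 4 (valence 4) → 0 H
  atom 5: C, bond orders sum to 3 (valence 4) → 1 H
  atom 6: O, bond orders sum to 2 (valence 2) → 0 H
  atom 7: C, bond orders sum to 3 (valence 4) → 1 H
  atom 8: C, bond orders sum to 4 (valence 4) → 0 H
  atom 9: O, bond orders sum to 2 (valence 2) → 0 H
  atom 10: C, bond orders sum to 1 (valence 4) → 3 H
  atom 11: C, bond orders sum to 4 (valence 4) → 0 H
  atom 12: F (halogen, monovalent) → 0 H
  atom 13: C, bond orders sum to 4 (valence 4) → 0 H
  atom 14: S, bond orders sum to 1 (valence 2) → 1 H
Totals → C:9, H:7, F:1, O:3, S:1.

C9H7FO3S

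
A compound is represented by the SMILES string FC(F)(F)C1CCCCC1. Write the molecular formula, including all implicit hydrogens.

C7H11F3

Walk through each heavy atom and fill implicit hydrogens from standard valence (C 4, N 3, O 2, S 2, halogen 1):
  atom 1: F (halogen, monovalent) → 0 H
  atom 2: C, bond orders sum to 4 (valence 4) → 0 H
  atom 3: F (halogen, monovalent) → 0 H
  atom 4: F (halogen, monovalent) → 0 H
  atom 5: C, bond orders sum to 3 (valence 4) → 1 H
  atom 6: C, bond orders sum to 2 (valence 4) → 2 H
  atom 7: C, bond orders sum to 2 (valence 4) → 2 H
  atom 8: C, bond orders sum to 2 (valence 4) → 2 H
  atom 9: C, bond orders sum to 2 (valence 4) → 2 H
  atom 10: C, bond orders sum to 2 (valence 4) → 2 H
Totals → C:7, H:11, F:3.
In Hill order: C7H11F3.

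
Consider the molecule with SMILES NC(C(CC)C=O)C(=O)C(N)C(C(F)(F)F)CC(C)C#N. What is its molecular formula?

Walk through each heavy atom and fill implicit hydrogens from standard valence (C 4, N 3, O 2, S 2, halogen 1):
  atom 1: N, bond orders sum to 1 (valence 3) → 2 H
  atom 2: C, bond orders sum to 3 (valence 4) → 1 H
  atom 3: C, bond orders sum to 3 (valence 4) → 1 H
  atom 4: C, bond orders sum to 2 (valence 4) → 2 H
  atom 5: C, bond orders sum to 1 (valence 4) → 3 H
  atom 6: C, bond orders sum to 3 (valence 4) → 1 H
  atom 7: O, bond orders sum to 2 (valence 2) → 0 H
  atom 8: C, bond orders sum to 4 (valence 4) → 0 H
  atom 9: O, bond orders sum to 2 (valence 2) → 0 H
  atom 10: C, bond orders sum to 3 (valence 4) → 1 H
  atom 11: N, bond orders sum to 1 (valence 3) → 2 H
  atom 12: C, bond orders sum to 3 (valence 4) → 1 H
  atom 13: C, bond orders sum to 4 (valence 4) → 0 H
  atom 14: F (halogen, monovalent) → 0 H
  atom 15: F (halogen, monovalent) → 0 H
  atom 16: F (halogen, monovalent) → 0 H
  atom 17: C, bond orders sum to 2 (valence 4) → 2 H
  atom 18: C, bond orders sum to 3 (valence 4) → 1 H
  atom 19: C, bond orders sum to 1 (valence 4) → 3 H
  atom 20: C, bond orders sum to 4 (valence 4) → 0 H
  atom 21: N, bond orders sum to 3 (valence 3) → 0 H
Totals → C:13, H:20, F:3, N:3, O:2.

C13H20F3N3O2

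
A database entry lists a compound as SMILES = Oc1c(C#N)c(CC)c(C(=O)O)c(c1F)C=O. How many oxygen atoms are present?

4

Scan the SMILES for O atoms (remember two-letter symbols like Cl and Br are single atoms).
Oxygen count: 4.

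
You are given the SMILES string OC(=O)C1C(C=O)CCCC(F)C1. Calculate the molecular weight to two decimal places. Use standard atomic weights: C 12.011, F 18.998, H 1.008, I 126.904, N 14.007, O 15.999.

First, the molecular formula is C9H13FO3 (counting implicit H from valence).
  C: 9 × 12.011 = 108.099
  F: 1 × 18.998 = 18.998
  H: 13 × 1.008 = 13.104
  O: 3 × 15.999 = 47.997
Sum: 9×12.011 + 1×18.998 + 13×1.008 + 3×15.999 = 188.198 → 188.20 g/mol.

188.20 g/mol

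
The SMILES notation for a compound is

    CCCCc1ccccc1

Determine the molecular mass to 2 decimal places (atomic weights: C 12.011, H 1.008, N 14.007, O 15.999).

First, the molecular formula is C10H14 (counting implicit H from valence).
  C: 10 × 12.011 = 120.110
  H: 14 × 1.008 = 14.112
Sum: 10×12.011 + 14×1.008 = 134.222 → 134.22 g/mol.

134.22 g/mol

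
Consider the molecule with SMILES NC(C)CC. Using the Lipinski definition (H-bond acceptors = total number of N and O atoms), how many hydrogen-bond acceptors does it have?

N atoms: 1; O atoms: 0.
Lipinski HBA = 1 + 0 = 1.

1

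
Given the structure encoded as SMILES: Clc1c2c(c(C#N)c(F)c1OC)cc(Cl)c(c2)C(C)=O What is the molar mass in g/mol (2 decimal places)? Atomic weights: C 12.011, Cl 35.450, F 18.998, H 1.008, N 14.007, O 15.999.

First, the molecular formula is C14H8Cl2FNO2 (counting implicit H from valence).
  C: 14 × 12.011 = 168.154
  Cl: 2 × 35.450 = 70.900
  F: 1 × 18.998 = 18.998
  H: 8 × 1.008 = 8.064
  N: 1 × 14.007 = 14.007
  O: 2 × 15.999 = 31.998
Sum: 14×12.011 + 2×35.450 + 1×18.998 + 8×1.008 + 1×14.007 + 2×15.999 = 312.121 → 312.12 g/mol.

312.12 g/mol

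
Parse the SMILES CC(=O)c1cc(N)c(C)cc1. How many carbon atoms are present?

Count every carbon token in the SMILES (each C, including those in ring-closure positions and inside branches).
Carbon count: 9.

9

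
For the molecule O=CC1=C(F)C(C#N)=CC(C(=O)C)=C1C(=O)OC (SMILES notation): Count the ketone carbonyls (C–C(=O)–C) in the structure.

The ketone motif appears at heavy-atom position 11 in the SMILES.
Other groups present: 1 aldehyde, 1 ester, 1 nitrile.
Ketone count: 1.

1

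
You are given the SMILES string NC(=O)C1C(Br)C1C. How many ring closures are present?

In SMILES, each pair of matching ring-closure digits denotes one ring-closing bond; the number of such bonds equals the number of independent rings.
Ring-closure bonds here: 1.

1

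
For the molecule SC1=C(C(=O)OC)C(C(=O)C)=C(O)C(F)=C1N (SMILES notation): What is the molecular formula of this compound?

Walk through each heavy atom and fill implicit hydrogens from standard valence (C 4, N 3, O 2, S 2, halogen 1):
  atom 1: S, bond orders sum to 1 (valence 2) → 1 H
  atom 2: C, bond orders sum to 4 (valence 4) → 0 H
  atom 3: C, bond orders sum to 4 (valence 4) → 0 H
  atom 4: C, bond orders sum to 4 (valence 4) → 0 H
  atom 5: O, bond orders sum to 2 (valence 2) → 0 H
  atom 6: O, bond orders sum to 2 (valence 2) → 0 H
  atom 7: C, bond orders sum to 1 (valence 4) → 3 H
  atom 8: C, bond orders sum to 4 (valence 4) → 0 H
  atom 9: C, bond orders sum to 4 (valence 4) → 0 H
  atom 10: O, bond orders sum to 2 (valence 2) → 0 H
  atom 11: C, bond orders sum to 1 (valence 4) → 3 H
  atom 12: C, bond orders sum to 4 (valence 4) → 0 H
  atom 13: O, bond orders sum to 1 (valence 2) → 1 H
  atom 14: C, bond orders sum to 4 (valence 4) → 0 H
  atom 15: F (halogen, monovalent) → 0 H
  atom 16: C, bond orders sum to 4 (valence 4) → 0 H
  atom 17: N, bond orders sum to 1 (valence 3) → 2 H
Totals → C:10, H:10, F:1, N:1, O:4, S:1.
In Hill order: C10H10FNO4S.

C10H10FNO4S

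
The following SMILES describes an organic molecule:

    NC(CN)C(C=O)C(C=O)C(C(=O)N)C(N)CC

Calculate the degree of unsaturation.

Molecular formula: C11H22N4O3.
DoU = (2C + 2 + N − H − X) / 2, where X is the halogen count and O/S are ignored.
    = (2·11 + 2 + 4 − 22 − 0) / 2 = 6 / 2 = 3.

3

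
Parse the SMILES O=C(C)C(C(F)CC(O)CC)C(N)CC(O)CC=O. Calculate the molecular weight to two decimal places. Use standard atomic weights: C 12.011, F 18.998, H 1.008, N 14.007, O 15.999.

277.34 g/mol

First, the molecular formula is C13H24FNO4 (counting implicit H from valence).
  C: 13 × 12.011 = 156.143
  F: 1 × 18.998 = 18.998
  H: 24 × 1.008 = 24.192
  N: 1 × 14.007 = 14.007
  O: 4 × 15.999 = 63.996
Sum: 13×12.011 + 1×18.998 + 24×1.008 + 1×14.007 + 4×15.999 = 277.336 → 277.34 g/mol.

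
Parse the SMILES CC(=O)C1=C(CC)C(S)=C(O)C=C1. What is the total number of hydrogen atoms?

12

Walk through each heavy atom and fill implicit hydrogens from standard valence (C 4, N 3, O 2, S 2, halogen 1):
  atom 1: C, bond orders sum to 1 (valence 4) → 3 H
  atom 2: C, bond orders sum to 4 (valence 4) → 0 H
  atom 3: O, bond orders sum to 2 (valence 2) → 0 H
  atom 4: C, bond orders sum to 4 (valence 4) → 0 H
  atom 5: C, bond orders sum to 4 (valence 4) → 0 H
  atom 6: C, bond orders sum to 2 (valence 4) → 2 H
  atom 7: C, bond orders sum to 1 (valence 4) → 3 H
  atom 8: C, bond orders sum to 4 (valence 4) → 0 H
  atom 9: S, bond orders sum to 1 (valence 2) → 1 H
  atom 10: C, bond orders sum to 4 (valence 4) → 0 H
  atom 11: O, bond orders sum to 1 (valence 2) → 1 H
  atom 12: C, bond orders sum to 3 (valence 4) → 1 H
  atom 13: C, bond orders sum to 3 (valence 4) → 1 H
Total hydrogens: 12.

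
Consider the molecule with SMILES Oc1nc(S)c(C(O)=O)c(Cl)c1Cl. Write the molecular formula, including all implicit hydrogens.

C6H3Cl2NO3S

Walk through each heavy atom and fill implicit hydrogens from standard valence (C 4, N 3, O 2, S 2, halogen 1); for lowercase aromatic atoms, an aromatic c carries 1 H when it has two neighbours and 0 H with three, and aromatic n carries 0 H:
  atom 1: O, bond orders sum to 1 (valence 2) → 1 H
  atom 2: aromatic c, 3 neighbours → 0 H
  atom 3: aromatic n, 2 neighbours → 0 H
  atom 4: aromatic c, 3 neighbours → 0 H
  atom 5: S, bond orders sum to 1 (valence 2) → 1 H
  atom 6: aromatic c, 3 neighbours → 0 H
  atom 7: C, bond orders sum to 4 (valence 4) → 0 H
  atom 8: O, bond orders sum to 1 (valence 2) → 1 H
  atom 9: O, bond orders sum to 2 (valence 2) → 0 H
  atom 10: aromatic c, 3 neighbours → 0 H
  atom 11: Cl (halogen, monovalent) → 0 H
  atom 12: aromatic c, 3 neighbours → 0 H
  atom 13: Cl (halogen, monovalent) → 0 H
Totals → C:6, H:3, Cl:2, N:1, O:3, S:1.
In Hill order: C6H3Cl2NO3S.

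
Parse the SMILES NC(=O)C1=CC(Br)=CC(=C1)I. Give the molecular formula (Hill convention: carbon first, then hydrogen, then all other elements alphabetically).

Walk through each heavy atom and fill implicit hydrogens from standard valence (C 4, N 3, O 2, S 2, halogen 1):
  atom 1: N, bond orders sum to 1 (valence 3) → 2 H
  atom 2: C, bond orders sum to 4 (valence 4) → 0 H
  atom 3: O, bond orders sum to 2 (valence 2) → 0 H
  atom 4: C, bond orders sum to 4 (valence 4) → 0 H
  atom 5: C, bond orders sum to 3 (valence 4) → 1 H
  atom 6: C, bond orders sum to 4 (valence 4) → 0 H
  atom 7: Br (halogen, monovalent) → 0 H
  atom 8: C, bond orders sum to 3 (valence 4) → 1 H
  atom 9: C, bond orders sum to 4 (valence 4) → 0 H
  atom 10: C, bond orders sum to 3 (valence 4) → 1 H
  atom 11: I (halogen, monovalent) → 0 H
Totals → C:7, H:5, Br:1, I:1, N:1, O:1.
In Hill order: C7H5BrINO.

C7H5BrINO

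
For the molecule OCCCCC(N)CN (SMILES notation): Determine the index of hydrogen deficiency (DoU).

0

Degree of unsaturation = (number of rings) + (number of π bonds).
Ring closures in the SMILES: 0.
π bonds: none → 0 DoU from unsaturation.
Total DoU = 0 + 0 = 0.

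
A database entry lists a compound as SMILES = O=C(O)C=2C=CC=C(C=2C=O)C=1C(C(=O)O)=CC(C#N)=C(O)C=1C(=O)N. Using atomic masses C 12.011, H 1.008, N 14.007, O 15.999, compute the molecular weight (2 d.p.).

354.27 g/mol

First, the molecular formula is C17H10N2O7 (counting implicit H from valence).
  C: 17 × 12.011 = 204.187
  H: 10 × 1.008 = 10.080
  N: 2 × 14.007 = 28.014
  O: 7 × 15.999 = 111.993
Sum: 17×12.011 + 10×1.008 + 2×14.007 + 7×15.999 = 354.274 → 354.27 g/mol.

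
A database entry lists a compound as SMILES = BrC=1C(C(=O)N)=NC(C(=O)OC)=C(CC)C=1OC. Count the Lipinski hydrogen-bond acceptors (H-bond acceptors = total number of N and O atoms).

6

N atoms: 2; O atoms: 4.
Lipinski HBA = 2 + 4 = 6.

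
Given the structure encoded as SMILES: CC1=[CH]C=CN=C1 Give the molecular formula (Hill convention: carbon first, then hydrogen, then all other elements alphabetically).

C6H7N

Walk through each heavy atom and fill implicit hydrogens from standard valence (C 4, N 3, O 2, S 2, halogen 1):
  atom 1: C, bond orders sum to 1 (valence 4) → 3 H
  atom 2: C, bond orders sum to 4 (valence 4) → 0 H
  atom 3: C with explicit H count 1
  atom 4: C, bond orders sum to 3 (valence 4) → 1 H
  atom 5: C, bond orders sum to 3 (valence 4) → 1 H
  atom 6: N, bond orders sum to 3 (valence 3) → 0 H
  atom 7: C, bond orders sum to 3 (valence 4) → 1 H
Totals → C:6, H:7, N:1.
In Hill order: C6H7N.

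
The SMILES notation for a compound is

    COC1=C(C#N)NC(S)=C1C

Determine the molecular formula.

C7H8N2OS

Walk through each heavy atom and fill implicit hydrogens from standard valence (C 4, N 3, O 2, S 2, halogen 1):
  atom 1: C, bond orders sum to 1 (valence 4) → 3 H
  atom 2: O, bond orders sum to 2 (valence 2) → 0 H
  atom 3: C, bond orders sum to 4 (valence 4) → 0 H
  atom 4: C, bond orders sum to 4 (valence 4) → 0 H
  atom 5: C, bond orders sum to 4 (valence 4) → 0 H
  atom 6: N, bond orders sum to 3 (valence 3) → 0 H
  atom 7: N, bond orders sum to 2 (valence 3) → 1 H
  atom 8: C, bond orders sum to 4 (valence 4) → 0 H
  atom 9: S, bond orders sum to 1 (valence 2) → 1 H
  atom 10: C, bond orders sum to 4 (valence 4) → 0 H
  atom 11: C, bond orders sum to 1 (valence 4) → 3 H
Totals → C:7, H:8, N:2, O:1, S:1.
In Hill order: C7H8N2OS.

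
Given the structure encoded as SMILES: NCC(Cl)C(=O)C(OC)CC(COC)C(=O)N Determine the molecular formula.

C10H19ClN2O4

Walk through each heavy atom and fill implicit hydrogens from standard valence (C 4, N 3, O 2, S 2, halogen 1):
  atom 1: N, bond orders sum to 1 (valence 3) → 2 H
  atom 2: C, bond orders sum to 2 (valence 4) → 2 H
  atom 3: C, bond orders sum to 3 (valence 4) → 1 H
  atom 4: Cl (halogen, monovalent) → 0 H
  atom 5: C, bond orders sum to 4 (valence 4) → 0 H
  atom 6: O, bond orders sum to 2 (valence 2) → 0 H
  atom 7: C, bond orders sum to 3 (valence 4) → 1 H
  atom 8: O, bond orders sum to 2 (valence 2) → 0 H
  atom 9: C, bond orders sum to 1 (valence 4) → 3 H
  atom 10: C, bond orders sum to 2 (valence 4) → 2 H
  atom 11: C, bond orders sum to 3 (valence 4) → 1 H
  atom 12: C, bond orders sum to 2 (valence 4) → 2 H
  atom 13: O, bond orders sum to 2 (valence 2) → 0 H
  atom 14: C, bond orders sum to 1 (valence 4) → 3 H
  atom 15: C, bond orders sum to 4 (valence 4) → 0 H
  atom 16: O, bond orders sum to 2 (valence 2) → 0 H
  atom 17: N, bond orders sum to 1 (valence 3) → 2 H
Totals → C:10, H:19, Cl:1, N:2, O:4.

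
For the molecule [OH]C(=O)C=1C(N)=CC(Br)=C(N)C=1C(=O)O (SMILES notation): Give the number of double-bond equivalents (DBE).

Molecular formula: C8H7BrN2O4.
DoU = (2C + 2 + N − H − X) / 2, where X is the halogen count and O/S are ignored.
    = (2·8 + 2 + 2 − 7 − 1) / 2 = 12 / 2 = 6.

6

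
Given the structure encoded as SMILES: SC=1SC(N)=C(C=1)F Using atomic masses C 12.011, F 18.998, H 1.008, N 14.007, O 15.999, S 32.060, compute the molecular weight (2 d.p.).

First, the molecular formula is C4H4FNS2 (counting implicit H from valence).
  C: 4 × 12.011 = 48.044
  F: 1 × 18.998 = 18.998
  H: 4 × 1.008 = 4.032
  N: 1 × 14.007 = 14.007
  S: 2 × 32.060 = 64.120
Sum: 4×12.011 + 1×18.998 + 4×1.008 + 1×14.007 + 2×32.060 = 149.201 → 149.20 g/mol.

149.20 g/mol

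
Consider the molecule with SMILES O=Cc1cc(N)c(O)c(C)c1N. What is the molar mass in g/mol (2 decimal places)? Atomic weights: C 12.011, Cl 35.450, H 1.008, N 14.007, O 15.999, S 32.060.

166.18 g/mol

First, the molecular formula is C8H10N2O2 (counting implicit H from valence).
  C: 8 × 12.011 = 96.088
  H: 10 × 1.008 = 10.080
  N: 2 × 14.007 = 28.014
  O: 2 × 15.999 = 31.998
Sum: 8×12.011 + 10×1.008 + 2×14.007 + 2×15.999 = 166.180 → 166.18 g/mol.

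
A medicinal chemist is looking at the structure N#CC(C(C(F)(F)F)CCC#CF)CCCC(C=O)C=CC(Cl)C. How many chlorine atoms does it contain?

Scan the SMILES for Cl atoms (remember two-letter symbols like Cl and Br are single atoms).
Chlorine count: 1.

1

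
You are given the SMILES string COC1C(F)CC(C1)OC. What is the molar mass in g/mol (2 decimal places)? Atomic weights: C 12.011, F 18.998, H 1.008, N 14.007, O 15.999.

148.18 g/mol

First, the molecular formula is C7H13FO2 (counting implicit H from valence).
  C: 7 × 12.011 = 84.077
  F: 1 × 18.998 = 18.998
  H: 13 × 1.008 = 13.104
  O: 2 × 15.999 = 31.998
Sum: 7×12.011 + 1×18.998 + 13×1.008 + 2×15.999 = 148.177 → 148.18 g/mol.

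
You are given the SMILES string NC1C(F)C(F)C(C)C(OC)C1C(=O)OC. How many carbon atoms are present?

10

Count every carbon token in the SMILES (each C, including those in ring-closure positions and inside branches).
Carbon count: 10.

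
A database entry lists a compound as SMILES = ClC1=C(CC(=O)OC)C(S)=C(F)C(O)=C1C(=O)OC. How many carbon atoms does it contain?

Count every carbon token in the SMILES (each C, including those in ring-closure positions and inside branches).
Carbon count: 11.

11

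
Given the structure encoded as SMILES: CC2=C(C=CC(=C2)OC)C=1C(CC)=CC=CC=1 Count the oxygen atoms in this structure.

Scan the SMILES for O atoms (remember two-letter symbols like Cl and Br are single atoms).
Oxygen count: 1.

1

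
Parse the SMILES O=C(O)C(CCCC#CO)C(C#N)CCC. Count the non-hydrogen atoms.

16

Every atom symbol written in the SMILES (organic subset) is one heavy atom; implicit H are not written.
Heavy atoms by element → C:12, N:1, O:3.
Total: 16.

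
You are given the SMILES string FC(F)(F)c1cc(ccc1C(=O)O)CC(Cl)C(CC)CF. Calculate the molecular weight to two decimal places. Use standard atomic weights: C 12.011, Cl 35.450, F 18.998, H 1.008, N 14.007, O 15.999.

First, the molecular formula is C14H15ClF4O2 (counting implicit H from valence).
  C: 14 × 12.011 = 168.154
  Cl: 1 × 35.450 = 35.450
  F: 4 × 18.998 = 75.992
  H: 15 × 1.008 = 15.120
  O: 2 × 15.999 = 31.998
Sum: 14×12.011 + 1×35.450 + 4×18.998 + 15×1.008 + 2×15.999 = 326.714 → 326.71 g/mol.

326.71 g/mol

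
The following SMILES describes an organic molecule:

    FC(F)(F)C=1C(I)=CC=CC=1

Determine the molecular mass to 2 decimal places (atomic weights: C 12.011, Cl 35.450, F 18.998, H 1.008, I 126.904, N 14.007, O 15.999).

272.01 g/mol

First, the molecular formula is C7H4F3I (counting implicit H from valence).
  C: 7 × 12.011 = 84.077
  F: 3 × 18.998 = 56.994
  H: 4 × 1.008 = 4.032
  I: 1 × 126.904 = 126.904
Sum: 7×12.011 + 3×18.998 + 4×1.008 + 1×126.904 = 272.007 → 272.01 g/mol.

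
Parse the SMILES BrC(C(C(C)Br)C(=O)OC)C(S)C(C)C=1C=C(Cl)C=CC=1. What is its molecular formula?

Walk through each heavy atom and fill implicit hydrogens from standard valence (C 4, N 3, O 2, S 2, halogen 1):
  atom 1: Br (halogen, monovalent) → 0 H
  atom 2: C, bond orders sum to 3 (valence 4) → 1 H
  atom 3: C, bond orders sum to 3 (valence 4) → 1 H
  atom 4: C, bond orders sum to 3 (valence 4) → 1 H
  atom 5: C, bond orders sum to 1 (valence 4) → 3 H
  atom 6: Br (halogen, monovalent) → 0 H
  atom 7: C, bond orders sum to 4 (valence 4) → 0 H
  atom 8: O, bond orders sum to 2 (valence 2) → 0 H
  atom 9: O, bond orders sum to 2 (valence 2) → 0 H
  atom 10: C, bond orders sum to 1 (valence 4) → 3 H
  atom 11: C, bond orders sum to 3 (valence 4) → 1 H
  atom 12: S, bond orders sum to 1 (valence 2) → 1 H
  atom 13: C, bond orders sum to 3 (valence 4) → 1 H
  atom 14: C, bond orders sum to 1 (valence 4) → 3 H
  atom 15: C, bond orders sum to 4 (valence 4) → 0 H
  atom 16: C, bond orders sum to 3 (valence 4) → 1 H
  atom 17: C, bond orders sum to 4 (valence 4) → 0 H
  atom 18: Cl (halogen, monovalent) → 0 H
  atom 19: C, bond orders sum to 3 (valence 4) → 1 H
  atom 20: C, bond orders sum to 3 (valence 4) → 1 H
  atom 21: C, bond orders sum to 3 (valence 4) → 1 H
Totals → C:15, H:19, Br:2, Cl:1, O:2, S:1.
In Hill order: C15H19Br2ClO2S.

C15H19Br2ClO2S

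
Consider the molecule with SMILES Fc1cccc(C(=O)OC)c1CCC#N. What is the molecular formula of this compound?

C11H10FNO2

Walk through each heavy atom and fill implicit hydrogens from standard valence (C 4, N 3, O 2, S 2, halogen 1); for lowercase aromatic atoms, an aromatic c carries 1 H when it has two neighbours and 0 H with three, and aromatic n carries 0 H:
  atom 1: F (halogen, monovalent) → 0 H
  atom 2: aromatic c, 3 neighbours → 0 H
  atom 3: aromatic c, 2 neighbours → 1 H
  atom 4: aromatic c, 2 neighbours → 1 H
  atom 5: aromatic c, 2 neighbours → 1 H
  atom 6: aromatic c, 3 neighbours → 0 H
  atom 7: C, bond orders sum to 4 (valence 4) → 0 H
  atom 8: O, bond orders sum to 2 (valence 2) → 0 H
  atom 9: O, bond orders sum to 2 (valence 2) → 0 H
  atom 10: C, bond orders sum to 1 (valence 4) → 3 H
  atom 11: aromatic c, 3 neighbours → 0 H
  atom 12: C, bond orders sum to 2 (valence 4) → 2 H
  atom 13: C, bond orders sum to 2 (valence 4) → 2 H
  atom 14: C, bond orders sum to 4 (valence 4) → 0 H
  atom 15: N, bond orders sum to 3 (valence 3) → 0 H
Totals → C:11, H:10, F:1, N:1, O:2.
In Hill order: C11H10FNO2.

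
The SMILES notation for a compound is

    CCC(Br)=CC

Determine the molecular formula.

Walk through each heavy atom and fill implicit hydrogens from standard valence (C 4, N 3, O 2, S 2, halogen 1):
  atom 1: C, bond orders sum to 1 (valence 4) → 3 H
  atom 2: C, bond orders sum to 2 (valence 4) → 2 H
  atom 3: C, bond orders sum to 4 (valence 4) → 0 H
  atom 4: Br (halogen, monovalent) → 0 H
  atom 5: C, bond orders sum to 3 (valence 4) → 1 H
  atom 6: C, bond orders sum to 1 (valence 4) → 3 H
Totals → C:5, H:9, Br:1.

C5H9Br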